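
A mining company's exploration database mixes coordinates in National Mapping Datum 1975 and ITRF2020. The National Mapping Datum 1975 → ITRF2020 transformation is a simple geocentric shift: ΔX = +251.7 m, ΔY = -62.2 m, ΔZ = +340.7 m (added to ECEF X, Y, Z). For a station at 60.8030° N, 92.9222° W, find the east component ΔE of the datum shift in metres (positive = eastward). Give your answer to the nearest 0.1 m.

The local east axis at (φ, λ) is (−sin λ, cos λ, 0), so ΔE = −sin(-92.9222°)·251.7 + cos(-92.9222°)·(-62.2) = 254.54 m.

ΔE = 254.5 m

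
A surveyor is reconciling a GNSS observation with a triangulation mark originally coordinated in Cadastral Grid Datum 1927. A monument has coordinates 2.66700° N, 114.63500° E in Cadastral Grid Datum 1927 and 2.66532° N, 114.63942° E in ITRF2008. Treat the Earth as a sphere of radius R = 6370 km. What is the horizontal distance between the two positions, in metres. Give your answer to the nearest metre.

Δφ = 2.66532° − 2.66700° = -0.00168°; Δλ = 114.63942° − 114.63500° = +0.00442°.
1° along a meridian = πR/180 = 111177 m.
ΔN = Δφ × 111177 = -186.8 m; ΔE = Δλ × 111177 × cos(2.66700°) = +0.00442 × 111177 × 0.998917 = 490.9 m.
Distance = √(ΔE² + ΔN²) = √(490.9² + (-186.8)²) = 525.2 m.

525 m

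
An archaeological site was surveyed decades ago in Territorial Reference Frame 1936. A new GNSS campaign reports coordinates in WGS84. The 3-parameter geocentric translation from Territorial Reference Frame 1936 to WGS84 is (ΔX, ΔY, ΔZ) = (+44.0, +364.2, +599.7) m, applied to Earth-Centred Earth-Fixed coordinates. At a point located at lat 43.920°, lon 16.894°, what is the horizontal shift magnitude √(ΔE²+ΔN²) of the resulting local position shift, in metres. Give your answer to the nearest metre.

470 m

The local east axis at (φ, λ) is (−sin λ, cos λ, 0), so ΔE = −sin(16.894°)·44.0 + cos(16.894°)·364.2 = 335.70 m.
The local north axis is (−sin φ cos λ, −sin φ sin λ, cos φ), giving ΔN = -29.204 − 73.414 + 431.969 = 329.35 m.
Horizontal magnitude = √(ΔE² + ΔN²) = √(335.70² + 329.35²) = 470.28 m.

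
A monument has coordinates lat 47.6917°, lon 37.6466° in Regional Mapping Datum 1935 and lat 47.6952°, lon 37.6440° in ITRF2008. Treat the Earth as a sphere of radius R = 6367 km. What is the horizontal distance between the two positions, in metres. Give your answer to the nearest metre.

435 m

Δφ = 47.6952° − 47.6917° = +0.0035°; Δλ = 37.6440° − 37.6466° = -0.0026°.
1° along a meridian = πR/180 = 111125 m.
ΔN = Δφ × 111125 = 388.9 m; ΔE = Δλ × 111125 × cos(47.6917°) = -0.0026 × 111125 × 0.673120 = -194.5 m.
Distance = √(ΔE² + ΔN²) = √((-194.5)² + 388.9²) = 434.9 m.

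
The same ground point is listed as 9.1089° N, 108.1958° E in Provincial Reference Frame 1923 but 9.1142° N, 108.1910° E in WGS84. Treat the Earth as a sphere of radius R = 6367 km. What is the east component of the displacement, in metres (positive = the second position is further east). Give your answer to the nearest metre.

Δφ = 9.1142° − 9.1089° = +0.0053°; Δλ = 108.1910° − 108.1958° = -0.0048°.
1° along a meridian = πR/180 = 111125 m.
ΔN = Δφ × 111125 = 589.0 m; ΔE = Δλ × 111125 × cos(9.1089°) = -0.0048 × 111125 × 0.987389 = -526.7 m.

ΔE = -527 m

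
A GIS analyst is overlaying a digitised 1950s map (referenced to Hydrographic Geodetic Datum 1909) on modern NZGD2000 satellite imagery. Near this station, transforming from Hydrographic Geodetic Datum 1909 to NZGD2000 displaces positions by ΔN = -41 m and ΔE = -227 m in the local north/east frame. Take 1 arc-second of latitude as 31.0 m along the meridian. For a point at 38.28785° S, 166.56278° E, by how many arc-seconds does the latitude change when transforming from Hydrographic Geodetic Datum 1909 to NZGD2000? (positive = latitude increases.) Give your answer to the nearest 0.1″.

Δφ = -1.3″

1″ of latitude = 31.00 m, so Δφ = -41.0 / 31.00 = -1.323″.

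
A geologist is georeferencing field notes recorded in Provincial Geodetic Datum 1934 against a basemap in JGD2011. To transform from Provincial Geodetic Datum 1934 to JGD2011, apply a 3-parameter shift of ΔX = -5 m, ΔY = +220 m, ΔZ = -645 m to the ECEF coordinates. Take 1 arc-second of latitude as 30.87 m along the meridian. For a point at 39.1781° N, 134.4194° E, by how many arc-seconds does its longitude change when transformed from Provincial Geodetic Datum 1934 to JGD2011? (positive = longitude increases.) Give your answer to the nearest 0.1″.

sin φ = 0.631733, cos φ = 0.775186, sin λ = 0.714236, cos λ = -0.699905.
East component: ΔE = −sin λ·ΔX + cos λ·ΔY = −(0.714236)(-5) + (-0.699905)(220) = -150.41 m.
1° of latitude spans 3600 × 30.87 = 111132 m; at latitude φ, 1° of longitude spans that × cos φ = 86148.0 m, so Δλ = -150.41 / 86148.0 × 3600 = -6.285″.

Δλ = -6.3″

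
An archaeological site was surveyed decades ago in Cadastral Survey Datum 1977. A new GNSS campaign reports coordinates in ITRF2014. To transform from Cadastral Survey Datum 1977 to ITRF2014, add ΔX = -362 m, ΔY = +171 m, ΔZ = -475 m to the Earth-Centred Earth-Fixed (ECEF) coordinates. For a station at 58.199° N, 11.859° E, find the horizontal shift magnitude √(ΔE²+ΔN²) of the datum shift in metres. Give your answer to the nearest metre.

At φ = 58.199°, λ = 11.859°: sin φ = 0.849883, cos φ = 0.526971, sin λ = 0.205504, cos λ = 0.978656.
ΔE = −sin λ·ΔX + cos λ·ΔY = −(0.205504)·(-362) + (0.978656)·(171) = 241.74 m.
ΔN = −sin φ cos λ·ΔX − sin φ sin λ·ΔY + cos φ·ΔZ = −(0.849883)(0.978656)(-362) − (0.849883)(0.205504)(171) + (0.526971)(-475) = 20.91 m.
Horizontal magnitude = √(ΔE² + ΔN²) = √(241.74² + 20.91²) = 242.65 m.

243 m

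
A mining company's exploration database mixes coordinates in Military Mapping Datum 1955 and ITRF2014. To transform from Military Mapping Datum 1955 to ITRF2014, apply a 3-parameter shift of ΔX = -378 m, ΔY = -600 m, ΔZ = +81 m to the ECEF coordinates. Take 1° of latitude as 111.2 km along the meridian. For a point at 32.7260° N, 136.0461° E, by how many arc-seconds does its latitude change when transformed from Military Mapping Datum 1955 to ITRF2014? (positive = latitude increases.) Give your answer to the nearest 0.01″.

Δφ = 4.73″

sin φ = 0.540622, cos φ = 0.841266, sin λ = 0.694079, cos λ = -0.719898.
North component: ΔN = −sin φ cos λ·ΔX − sin φ sin λ·ΔY + cos φ·ΔZ = −(0.540622)(-0.719898)(-378) − (0.540622)(0.694079)(-600) + (0.841266)(81) = 146.17 m.
1° of latitude spans 111200 m, so Δφ = 146.17 / 111200 × 3600 = 4.732″.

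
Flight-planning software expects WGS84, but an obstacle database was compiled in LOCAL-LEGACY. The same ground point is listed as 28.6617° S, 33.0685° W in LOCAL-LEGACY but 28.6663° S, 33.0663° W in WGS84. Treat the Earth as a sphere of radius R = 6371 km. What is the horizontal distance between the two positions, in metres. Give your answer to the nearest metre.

555 m

Δφ = -28.6663° − -28.6617° = -0.0046°; Δλ = -33.0663° − -33.0685° = +0.0022°.
1° along a meridian = πR/180 = 111195 m.
ΔN = Δφ × 111195 = -511.5 m; ΔE = Δλ × 111195 × cos(-28.6617°) = +0.0022 × 111195 × 0.877467 = 214.7 m.
Distance = √(ΔE² + ΔN²) = √(214.7² + (-511.5)²) = 554.7 m.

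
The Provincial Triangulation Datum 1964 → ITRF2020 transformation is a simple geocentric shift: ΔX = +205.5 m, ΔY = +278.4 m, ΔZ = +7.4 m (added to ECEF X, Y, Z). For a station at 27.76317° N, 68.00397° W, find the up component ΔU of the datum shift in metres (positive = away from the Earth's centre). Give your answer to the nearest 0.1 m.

ΔU = -156.9 m

At φ = 27.76317°, λ = -68.00397°: sin φ = 0.465818, cos φ = 0.884881, sin λ = -0.927210, cos λ = 0.374542.
ΔU = cos φ cos λ·ΔX + cos φ sin λ·ΔY + sin φ·ΔZ = (0.884881)(0.374542)(205.5) + (0.884881)(-0.927210)(278.4) + (0.465818)(7.4) = -156.86 m.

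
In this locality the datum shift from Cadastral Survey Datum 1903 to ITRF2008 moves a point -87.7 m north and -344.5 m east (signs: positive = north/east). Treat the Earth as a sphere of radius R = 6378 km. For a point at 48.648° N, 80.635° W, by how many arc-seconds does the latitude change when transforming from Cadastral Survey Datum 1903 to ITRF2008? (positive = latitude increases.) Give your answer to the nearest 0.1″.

Δφ = -2.8″

On a sphere of radius R, 1 rad of latitude = R, so Δφ = ΔN / R = -87.7 / 6378000 = -1.3750e-05 rad = -2.836″.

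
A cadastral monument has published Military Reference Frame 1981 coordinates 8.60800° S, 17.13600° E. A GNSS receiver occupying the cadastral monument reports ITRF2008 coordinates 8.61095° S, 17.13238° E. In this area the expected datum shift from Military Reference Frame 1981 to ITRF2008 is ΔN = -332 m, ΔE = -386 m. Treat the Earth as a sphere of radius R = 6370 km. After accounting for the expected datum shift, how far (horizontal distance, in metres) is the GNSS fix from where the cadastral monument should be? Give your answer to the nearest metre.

13 m

Observed coordinate differences: Δφ = -0.00295°, Δλ = -0.00362°.
Converting to metres (1° lat = 111177 m, cos φ = 0.988735): observed ΔN = -328.0 m, observed ΔE = -397.9 m.
Subtracting the expected shift leaves a residual of -328.0 − (-332) = 4.0 m north and -397.9 − (-386) = -11.9 m east.
Residual distance = √(4.0² + (-11.9)²) = 12.6 m.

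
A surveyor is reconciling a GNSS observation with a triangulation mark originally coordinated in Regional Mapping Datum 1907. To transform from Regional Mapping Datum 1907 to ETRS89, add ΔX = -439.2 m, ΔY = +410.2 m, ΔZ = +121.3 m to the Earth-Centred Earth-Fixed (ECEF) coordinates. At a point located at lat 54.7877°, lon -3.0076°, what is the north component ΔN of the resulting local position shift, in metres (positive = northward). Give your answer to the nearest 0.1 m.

ΔN = 445.9 m

At φ = 54.7877°, λ = -3.0076°: sin φ = 0.817021, cos φ = 0.576608, sin λ = -0.052468, cos λ = 0.998623.
ΔN = −sin φ cos λ·ΔX − sin φ sin λ·ΔY + cos φ·ΔZ = −(0.817021)(0.998623)(-439.2) − (0.817021)(-0.052468)(410.2) + (0.576608)(121.3) = 445.87 m.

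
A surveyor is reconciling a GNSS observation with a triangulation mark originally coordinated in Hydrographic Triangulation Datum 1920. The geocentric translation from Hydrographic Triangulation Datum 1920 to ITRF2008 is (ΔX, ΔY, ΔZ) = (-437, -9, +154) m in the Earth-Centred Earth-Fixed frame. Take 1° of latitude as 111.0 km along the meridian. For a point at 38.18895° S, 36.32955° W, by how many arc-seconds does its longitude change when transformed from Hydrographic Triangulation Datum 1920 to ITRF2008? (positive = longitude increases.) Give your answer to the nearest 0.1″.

Δλ = -11.0″

sin φ = -0.618257, cos φ = 0.785976, sin λ = -0.592429, cos λ = 0.805623.
East component: ΔE = −sin λ·ΔX + cos λ·ΔY = −(-0.592429)(-437) + (0.805623)(-9) = -266.14 m.
1° of latitude spans 111000 m; at latitude φ, 1° of longitude spans that × cos φ = 87243.4 m, so Δλ = -266.14 / 87243.4 × 3600 = -10.982″.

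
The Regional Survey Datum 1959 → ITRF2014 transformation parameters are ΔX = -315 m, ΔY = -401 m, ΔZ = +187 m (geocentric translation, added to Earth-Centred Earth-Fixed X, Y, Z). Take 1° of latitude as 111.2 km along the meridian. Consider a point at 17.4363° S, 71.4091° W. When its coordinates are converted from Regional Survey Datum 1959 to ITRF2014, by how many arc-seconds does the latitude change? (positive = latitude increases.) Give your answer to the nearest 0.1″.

sin φ = -0.299645, cos φ = 0.954051, sin λ = -0.947819, cos λ = 0.318809.
North component: ΔN = −sin φ cos λ·ΔX − sin φ sin λ·ΔY + cos φ·ΔZ = −(-0.299645)(0.318809)(-315) − (-0.299645)(-0.947819)(-401) + (0.954051)(187) = 262.20 m.
1° of latitude spans 111200 m, so Δφ = 262.20 / 111200 × 3600 = 8.489″.

Δφ = 8.5″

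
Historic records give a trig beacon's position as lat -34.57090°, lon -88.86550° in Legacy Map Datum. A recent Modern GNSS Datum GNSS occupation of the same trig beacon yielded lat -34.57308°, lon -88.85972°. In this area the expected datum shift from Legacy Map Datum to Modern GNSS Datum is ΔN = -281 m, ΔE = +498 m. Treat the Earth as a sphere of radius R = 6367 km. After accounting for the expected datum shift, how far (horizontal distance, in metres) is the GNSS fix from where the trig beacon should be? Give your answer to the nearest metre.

50 m

Observed coordinate differences: Δφ = -0.00218°, Δλ = +0.00578°.
Converting to metres (1° lat = 111125 m, cos φ = 0.823425): observed ΔN = -242.3 m, observed ΔE = 528.9 m.
Subtracting the expected shift leaves a residual of -242.3 − (-281) = 38.7 m north and 528.9 − (498) = 30.9 m east.
Residual distance = √(38.7² + 30.9²) = 49.6 m.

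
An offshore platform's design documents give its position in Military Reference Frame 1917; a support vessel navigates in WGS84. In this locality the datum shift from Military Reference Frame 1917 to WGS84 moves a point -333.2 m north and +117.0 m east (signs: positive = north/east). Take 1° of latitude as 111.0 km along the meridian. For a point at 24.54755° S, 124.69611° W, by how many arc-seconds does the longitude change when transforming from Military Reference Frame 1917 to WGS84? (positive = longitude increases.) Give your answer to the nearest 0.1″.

Δλ = 4.2″

At latitude -24.54755°, cos φ = 0.909617.
1° of longitude at this latitude = 111.0 × cos φ = 100.97 km, so Δλ = 117.0 / 100967.5 = 0.0011588° = 4.172″.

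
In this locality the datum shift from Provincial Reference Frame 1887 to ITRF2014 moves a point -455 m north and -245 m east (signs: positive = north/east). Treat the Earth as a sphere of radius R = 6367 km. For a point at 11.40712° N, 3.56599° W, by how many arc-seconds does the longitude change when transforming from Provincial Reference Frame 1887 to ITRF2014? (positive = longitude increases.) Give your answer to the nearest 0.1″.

At latitude 11.40712°, cos φ = 0.980247.
One radian of longitude at latitude φ spans R cos φ, so Δλ = ΔE / (R cos φ) = -245.0 / (6367000 × 0.980247) = -3.9255e-05 rad = -8.097″.

Δλ = -8.1″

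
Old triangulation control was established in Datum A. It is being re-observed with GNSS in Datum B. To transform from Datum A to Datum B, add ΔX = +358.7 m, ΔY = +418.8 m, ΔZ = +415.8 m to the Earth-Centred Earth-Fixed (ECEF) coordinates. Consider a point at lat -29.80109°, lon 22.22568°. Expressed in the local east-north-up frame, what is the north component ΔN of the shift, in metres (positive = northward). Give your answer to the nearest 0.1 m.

At φ = -29.80109°, λ = 22.22568°: sin φ = -0.496990, cos φ = 0.867756, sin λ = 0.378256, cos λ = 0.925701.
ΔN = −sin φ cos λ·ΔX − sin φ sin λ·ΔY + cos φ·ΔZ = −(-0.496990)(0.925701)(358.7) − (-0.496990)(0.378256)(418.8) + (0.867756)(415.8) = 604.57 m.

ΔN = 604.6 m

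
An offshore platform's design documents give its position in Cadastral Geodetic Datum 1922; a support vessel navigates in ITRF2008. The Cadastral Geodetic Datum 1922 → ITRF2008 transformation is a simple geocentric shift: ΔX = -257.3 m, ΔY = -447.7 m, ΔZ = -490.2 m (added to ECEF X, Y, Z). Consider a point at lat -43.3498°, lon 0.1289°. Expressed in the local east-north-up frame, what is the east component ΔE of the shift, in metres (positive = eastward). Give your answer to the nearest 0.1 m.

The local east axis at (φ, λ) is (−sin λ, cos λ, 0), so ΔE = −sin(0.1289°)·(-257.3) + cos(0.1289°)·(-447.7) = -447.12 m.

ΔE = -447.1 m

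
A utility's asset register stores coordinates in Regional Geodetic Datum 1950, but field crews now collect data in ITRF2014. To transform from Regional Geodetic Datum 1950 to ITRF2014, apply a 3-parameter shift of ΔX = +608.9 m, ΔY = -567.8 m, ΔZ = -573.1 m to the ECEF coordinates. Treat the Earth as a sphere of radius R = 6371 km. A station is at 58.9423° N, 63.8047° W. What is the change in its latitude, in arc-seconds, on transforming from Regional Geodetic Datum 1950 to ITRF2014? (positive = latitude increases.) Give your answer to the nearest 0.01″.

Δφ = -31.16″

sin φ = 0.856648, cos φ = 0.515901, sin λ = -0.897295, cos λ = 0.441432.
North component: ΔN = −sin φ cos λ·ΔX − sin φ sin λ·ΔY + cos φ·ΔZ = −(0.856648)(0.441432)(608.9) − (0.856648)(-0.897295)(-567.8) + (0.515901)(-573.1) = -962.37 m.
1° of latitude spans πR/180 = 111195 m, so Δφ = -962.37 / 111195 × 3600 = -31.157″.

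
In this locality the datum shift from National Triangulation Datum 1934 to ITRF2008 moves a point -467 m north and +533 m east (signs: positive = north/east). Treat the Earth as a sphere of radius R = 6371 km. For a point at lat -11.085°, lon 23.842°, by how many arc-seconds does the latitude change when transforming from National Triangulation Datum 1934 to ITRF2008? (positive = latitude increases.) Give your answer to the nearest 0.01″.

On a sphere of radius R, 1 rad of latitude = R, so Δφ = ΔN / R = -467.0 / 6371000 = -7.3301e-05 rad = -15.119″.

Δφ = -15.12″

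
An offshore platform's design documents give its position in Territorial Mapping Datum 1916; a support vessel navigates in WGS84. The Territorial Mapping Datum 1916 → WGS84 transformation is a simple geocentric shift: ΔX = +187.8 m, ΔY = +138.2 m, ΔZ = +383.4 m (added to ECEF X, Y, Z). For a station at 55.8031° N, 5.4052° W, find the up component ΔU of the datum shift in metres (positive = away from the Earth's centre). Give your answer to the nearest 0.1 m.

At φ = 55.8031°, λ = -5.4052°: sin φ = 0.827111, cos φ = 0.562039, sin λ = -0.094199, cos λ = 0.995553.
ΔU = cos φ cos λ·ΔX + cos φ sin λ·ΔY + sin φ·ΔZ = (0.562039)(0.995553)(187.8) + (0.562039)(-0.094199)(138.2) + (0.827111)(383.4) = 414.88 m.

ΔU = 414.9 m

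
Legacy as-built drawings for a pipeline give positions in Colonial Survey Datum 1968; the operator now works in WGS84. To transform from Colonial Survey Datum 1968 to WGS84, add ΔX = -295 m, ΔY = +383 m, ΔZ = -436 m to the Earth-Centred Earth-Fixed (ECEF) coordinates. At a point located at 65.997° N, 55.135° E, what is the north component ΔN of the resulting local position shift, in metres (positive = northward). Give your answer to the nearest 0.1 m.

ΔN = -310.4 m

At φ = 65.997°, λ = 55.135°: sin φ = 0.913524, cos φ = 0.406784, sin λ = 0.820501, cos λ = 0.571645.
ΔN = −sin φ cos λ·ΔX − sin φ sin λ·ΔY + cos φ·ΔZ = −(0.913524)(0.571645)(-295) − (0.913524)(0.820501)(383) + (0.406784)(-436) = -310.38 m.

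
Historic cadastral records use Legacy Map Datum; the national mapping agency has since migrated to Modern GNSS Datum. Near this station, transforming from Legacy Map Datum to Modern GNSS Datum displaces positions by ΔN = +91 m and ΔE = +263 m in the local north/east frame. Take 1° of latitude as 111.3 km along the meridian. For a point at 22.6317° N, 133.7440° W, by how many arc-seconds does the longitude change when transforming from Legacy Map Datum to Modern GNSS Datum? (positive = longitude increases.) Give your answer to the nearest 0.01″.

Δλ = 9.22″

At latitude 22.6317°, cos φ = 0.922997.
1° of longitude at this latitude = 111.3 × cos φ = 102.73 km, so Δλ = 263.0 / 102729.6 = 0.0025601° = 9.216″.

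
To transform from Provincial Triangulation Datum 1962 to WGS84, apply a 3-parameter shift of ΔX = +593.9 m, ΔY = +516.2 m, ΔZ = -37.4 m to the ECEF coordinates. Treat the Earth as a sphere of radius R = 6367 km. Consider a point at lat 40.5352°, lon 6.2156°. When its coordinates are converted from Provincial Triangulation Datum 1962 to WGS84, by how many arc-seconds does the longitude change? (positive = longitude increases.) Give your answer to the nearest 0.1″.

Δλ = 19.1″

sin φ = 0.649915, cos φ = 0.760007, sin λ = 0.108270, cos λ = 0.994122.
East component: ΔE = −sin λ·ΔX + cos λ·ΔY = −(0.108270)(593.9) + (0.994122)(516.2) = 448.86 m.
1° of latitude spans πR/180 = 111125 m; at latitude φ, 1° of longitude spans that × cos φ = 84455.8 m, so Δλ = 448.86 / 84455.8 × 3600 = 19.133″.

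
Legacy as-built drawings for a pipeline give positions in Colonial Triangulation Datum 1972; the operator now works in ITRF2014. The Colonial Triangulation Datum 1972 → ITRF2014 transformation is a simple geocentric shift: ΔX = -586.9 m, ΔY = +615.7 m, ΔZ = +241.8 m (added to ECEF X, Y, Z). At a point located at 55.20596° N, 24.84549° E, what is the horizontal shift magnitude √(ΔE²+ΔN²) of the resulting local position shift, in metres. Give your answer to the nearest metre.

883 m

The local east axis at (φ, λ) is (−sin λ, cos λ, 0), so ΔE = −sin(24.84549°)·(-586.9) + cos(24.84549°)·615.7 = 805.31 m.
The local north axis is (−sin φ cos λ, −sin φ sin λ, cos φ), giving ΔN = 437.358 − 212.447 + 137.978 = 362.89 m.
Horizontal magnitude = √(ΔE² + ΔN²) = √(805.31² + 362.89²) = 883.30 m.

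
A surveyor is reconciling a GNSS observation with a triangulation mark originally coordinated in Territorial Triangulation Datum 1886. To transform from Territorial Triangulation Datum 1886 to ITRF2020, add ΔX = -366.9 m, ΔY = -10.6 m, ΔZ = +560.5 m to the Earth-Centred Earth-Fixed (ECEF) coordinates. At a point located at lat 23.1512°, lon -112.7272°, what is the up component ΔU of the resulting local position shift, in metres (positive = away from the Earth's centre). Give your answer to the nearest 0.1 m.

ΔU = 359.7 m

At φ = 23.1512°, λ = -112.7272°: sin φ = 0.393159, cos φ = 0.919471, sin λ = -0.922355, cos λ = -0.386344.
ΔU = cos φ cos λ·ΔX + cos φ sin λ·ΔY + sin φ·ΔZ = (0.919471)(-0.386344)(-366.9) + (0.919471)(-0.922355)(-10.6) + (0.393159)(560.5) = 359.69 m.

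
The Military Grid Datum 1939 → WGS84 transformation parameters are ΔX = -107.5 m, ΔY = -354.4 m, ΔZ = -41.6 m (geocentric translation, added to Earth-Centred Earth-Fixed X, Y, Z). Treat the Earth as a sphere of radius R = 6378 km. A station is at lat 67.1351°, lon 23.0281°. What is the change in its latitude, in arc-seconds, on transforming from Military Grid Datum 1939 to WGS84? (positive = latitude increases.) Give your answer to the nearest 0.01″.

Δφ = 6.56″

sin φ = 0.921424, cos φ = 0.388560, sin λ = 0.391183, cos λ = 0.920313.
North component: ΔN = −sin φ cos λ·ΔX − sin φ sin λ·ΔY + cos φ·ΔZ = −(0.921424)(0.920313)(-107.5) − (0.921424)(0.391183)(-354.4) + (0.388560)(-41.6) = 202.74 m.
1° of latitude spans πR/180 = 111317 m, so Δφ = 202.74 / 111317 × 3600 = 6.557″.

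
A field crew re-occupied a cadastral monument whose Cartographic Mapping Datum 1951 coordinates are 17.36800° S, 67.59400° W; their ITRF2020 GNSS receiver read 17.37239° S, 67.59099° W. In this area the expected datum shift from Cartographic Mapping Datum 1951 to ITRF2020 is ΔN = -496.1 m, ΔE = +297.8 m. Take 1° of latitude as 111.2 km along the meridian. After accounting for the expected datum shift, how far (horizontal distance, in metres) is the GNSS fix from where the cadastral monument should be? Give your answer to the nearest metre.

23 m

Observed coordinate differences: Δφ = -0.00439°, Δλ = +0.00301°.
Converting to metres (1° lat = 111200 m, cos φ = 0.954407): observed ΔN = -488.2 m, observed ΔE = 319.5 m.
Subtracting the expected shift leaves a residual of -488.2 − (-496.1) = 7.9 m north and 319.5 − (297.8) = 21.7 m east.
Residual distance = √(7.9² + 21.7²) = 23.1 m.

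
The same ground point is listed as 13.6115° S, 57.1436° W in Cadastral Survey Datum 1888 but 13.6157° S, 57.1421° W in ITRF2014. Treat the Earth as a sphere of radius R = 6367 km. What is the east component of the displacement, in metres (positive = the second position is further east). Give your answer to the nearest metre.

ΔE = 162 m

Δφ = -13.6157° − -13.6115° = -0.0042°; Δλ = -57.1421° − -57.1436° = +0.0015°.
1° along a meridian = πR/180 = 111125 m.
ΔN = Δφ × 111125 = -466.7 m; ΔE = Δλ × 111125 × cos(-13.6115°) = +0.0015 × 111125 × 0.971914 = 162.0 m.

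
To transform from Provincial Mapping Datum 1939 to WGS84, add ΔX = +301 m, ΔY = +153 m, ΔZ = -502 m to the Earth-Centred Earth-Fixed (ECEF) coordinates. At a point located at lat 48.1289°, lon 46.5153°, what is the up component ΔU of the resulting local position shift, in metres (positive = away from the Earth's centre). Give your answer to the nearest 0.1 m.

ΔU = -161.5 m

At φ = 48.1289°, λ = 46.5153°: sin φ = 0.744648, cos φ = 0.667457, sin λ = 0.725558, cos λ = 0.688161.
ΔU = cos φ cos λ·ΔX + cos φ sin λ·ΔY + sin φ·ΔZ = (0.667457)(0.688161)(301) + (0.667457)(0.725558)(153) + (0.744648)(-502) = -161.46 m.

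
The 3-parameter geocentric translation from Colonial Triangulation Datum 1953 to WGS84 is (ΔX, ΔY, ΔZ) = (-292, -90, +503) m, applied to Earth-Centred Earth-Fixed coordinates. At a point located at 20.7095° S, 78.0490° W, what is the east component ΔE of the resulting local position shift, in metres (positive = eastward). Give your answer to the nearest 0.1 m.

The local east axis at (φ, λ) is (−sin λ, cos λ, 0), so ΔE = −sin(-78.0490°)·(-292) + cos(-78.0490°)·(-90) = -304.31 m.

ΔE = -304.3 m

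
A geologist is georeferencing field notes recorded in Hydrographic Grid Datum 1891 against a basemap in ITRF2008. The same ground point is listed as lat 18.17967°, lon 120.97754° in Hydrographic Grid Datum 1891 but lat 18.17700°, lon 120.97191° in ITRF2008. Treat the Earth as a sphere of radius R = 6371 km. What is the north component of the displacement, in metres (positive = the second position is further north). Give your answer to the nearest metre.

ΔN = -297 m

Δφ = 18.17700° − 18.17967° = -0.00267°; Δλ = 120.97191° − 120.97754° = -0.00563°.
1° along a meridian = πR/180 = 111195 m.
ΔN = Δφ × 111195 = -296.9 m; ΔE = Δλ × 111195 × cos(18.17967°) = -0.00563 × 111195 × 0.950083 = -594.8 m.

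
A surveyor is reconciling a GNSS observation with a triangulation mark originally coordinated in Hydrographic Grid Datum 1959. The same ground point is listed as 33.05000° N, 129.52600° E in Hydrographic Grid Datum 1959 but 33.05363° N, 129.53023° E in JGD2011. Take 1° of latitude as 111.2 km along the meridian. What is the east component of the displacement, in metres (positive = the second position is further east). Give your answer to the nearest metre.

Δφ = 33.05363° − 33.05000° = +0.00363°; Δλ = 129.53023° − 129.52600° = +0.00423°.
ΔN = Δφ × 111200 = 403.7 m; ΔE = Δλ × 111200 × cos(33.05000°) = +0.00423 × 111200 × 0.838195 = 394.3 m.

ΔE = 394 m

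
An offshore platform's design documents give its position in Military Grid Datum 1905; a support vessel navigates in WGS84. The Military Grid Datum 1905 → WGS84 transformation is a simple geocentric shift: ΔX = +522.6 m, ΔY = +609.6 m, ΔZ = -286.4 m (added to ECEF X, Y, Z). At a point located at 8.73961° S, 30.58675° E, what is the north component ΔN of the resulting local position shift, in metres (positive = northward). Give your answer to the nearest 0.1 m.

ΔN = -167.6 m

The local north axis is (−sin φ cos λ, −sin φ sin λ, cos φ), giving ΔN = 68.357 + 47.132 − 283.075 = -167.59 m.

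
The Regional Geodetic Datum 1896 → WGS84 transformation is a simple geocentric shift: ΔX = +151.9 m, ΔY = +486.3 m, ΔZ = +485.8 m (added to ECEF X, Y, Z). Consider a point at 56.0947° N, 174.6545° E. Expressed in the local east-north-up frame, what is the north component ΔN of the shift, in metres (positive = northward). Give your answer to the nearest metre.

At φ = 56.0947°, λ = 174.6545°: sin φ = 0.829961, cos φ = 0.557822, sin λ = 0.093161, cos λ = -0.995651.
ΔN = −sin φ cos λ·ΔX − sin φ sin λ·ΔY + cos φ·ΔZ = −(0.829961)(-0.995651)(151.9) − (0.829961)(0.093161)(486.3) + (0.557822)(485.8) = 358.91 m.

ΔN = 359 m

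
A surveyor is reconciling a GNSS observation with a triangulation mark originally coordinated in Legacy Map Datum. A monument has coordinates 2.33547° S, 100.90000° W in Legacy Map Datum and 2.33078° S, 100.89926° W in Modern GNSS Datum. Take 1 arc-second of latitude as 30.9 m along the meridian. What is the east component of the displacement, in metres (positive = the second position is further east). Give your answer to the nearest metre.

Δφ = -2.33078° − -2.33547° = +0.00469°; Δλ = -100.89926° − -100.90000° = +0.00074°.
1° of latitude = 3600 × 30.90 = 111240 m.
ΔN = Δφ × 111240 = 521.7 m; ΔE = Δλ × 111240 × cos(-2.33547°) = +0.00074 × 111240 × 0.999169 = 82.2 m.

ΔE = 82 m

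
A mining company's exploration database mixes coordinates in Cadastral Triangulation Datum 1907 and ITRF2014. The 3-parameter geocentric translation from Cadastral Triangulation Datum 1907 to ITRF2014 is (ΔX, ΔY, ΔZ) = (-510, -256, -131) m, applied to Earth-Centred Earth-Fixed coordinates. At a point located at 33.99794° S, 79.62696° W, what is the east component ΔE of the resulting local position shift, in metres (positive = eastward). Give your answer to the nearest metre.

ΔE = -548 m

The local east axis at (φ, λ) is (−sin λ, cos λ, 0), so ΔE = −sin(-79.62696°)·(-510) + cos(-79.62696°)·(-256) = -547.76 m.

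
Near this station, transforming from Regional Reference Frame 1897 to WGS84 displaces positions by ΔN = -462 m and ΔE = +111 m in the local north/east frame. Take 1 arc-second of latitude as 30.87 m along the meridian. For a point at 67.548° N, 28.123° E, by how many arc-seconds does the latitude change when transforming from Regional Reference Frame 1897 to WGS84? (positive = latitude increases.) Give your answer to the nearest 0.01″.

Δφ = -14.97″

1″ of latitude = 30.87 m, so Δφ = -462.0 / 30.87 = -14.966″.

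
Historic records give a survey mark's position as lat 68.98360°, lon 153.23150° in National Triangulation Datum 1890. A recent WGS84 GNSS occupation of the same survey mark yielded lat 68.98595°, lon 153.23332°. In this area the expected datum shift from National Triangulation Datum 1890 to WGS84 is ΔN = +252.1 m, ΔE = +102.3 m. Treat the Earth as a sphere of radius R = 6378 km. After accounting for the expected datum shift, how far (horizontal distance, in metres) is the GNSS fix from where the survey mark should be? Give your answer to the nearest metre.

31 m

Observed coordinate differences: Δφ = +0.00235°, Δλ = +0.00182°.
Converting to metres (1° lat = 111317 m, cos φ = 0.358635): observed ΔN = 261.6 m, observed ΔE = 72.7 m.
Subtracting the expected shift leaves a residual of 261.6 − (252.1) = 9.5 m north and 72.7 − (102.3) = -29.6 m east.
Residual distance = √(9.5² + (-29.6)²) = 31.1 m.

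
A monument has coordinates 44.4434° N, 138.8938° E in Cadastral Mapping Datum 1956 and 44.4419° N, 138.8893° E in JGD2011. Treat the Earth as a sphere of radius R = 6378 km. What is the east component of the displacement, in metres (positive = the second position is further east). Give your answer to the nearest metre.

Δφ = 44.4419° − 44.4434° = -0.0015°; Δλ = 138.8893° − 138.8938° = -0.0045°.
1° along a meridian = πR/180 = 111317 m.
ΔN = Δφ × 111317 = -167.0 m; ΔE = Δλ × 111317 × cos(44.4434°) = -0.0045 × 111317 × 0.713942 = -357.6 m.

ΔE = -358 m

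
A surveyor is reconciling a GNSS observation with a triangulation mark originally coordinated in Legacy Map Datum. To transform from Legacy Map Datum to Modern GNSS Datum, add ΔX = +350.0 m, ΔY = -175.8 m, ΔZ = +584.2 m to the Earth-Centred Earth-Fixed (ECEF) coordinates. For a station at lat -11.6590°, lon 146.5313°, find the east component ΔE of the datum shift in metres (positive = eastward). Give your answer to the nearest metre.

ΔE = -46 m

The local east axis at (φ, λ) is (−sin λ, cos λ, 0), so ΔE = −sin(146.5313°)·350.0 + cos(146.5313°)·(-175.8) = -46.37 m.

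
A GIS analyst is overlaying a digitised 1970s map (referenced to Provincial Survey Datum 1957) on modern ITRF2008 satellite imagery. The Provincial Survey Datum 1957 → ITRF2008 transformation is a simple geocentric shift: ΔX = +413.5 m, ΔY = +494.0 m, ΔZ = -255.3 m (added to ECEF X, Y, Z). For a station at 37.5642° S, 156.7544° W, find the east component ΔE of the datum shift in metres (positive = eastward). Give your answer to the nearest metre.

ΔE = -291 m

The local east axis at (φ, λ) is (−sin λ, cos λ, 0), so ΔE = −sin(-156.7544°)·413.5 + cos(-156.7544°)·494.0 = -290.70 m.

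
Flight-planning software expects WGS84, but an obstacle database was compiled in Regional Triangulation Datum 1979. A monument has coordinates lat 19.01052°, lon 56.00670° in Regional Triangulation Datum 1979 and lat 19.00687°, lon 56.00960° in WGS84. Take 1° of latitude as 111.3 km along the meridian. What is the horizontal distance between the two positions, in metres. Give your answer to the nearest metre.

508 m

Δφ = 19.00687° − 19.01052° = -0.00365°; Δλ = 56.00960° − 56.00670° = +0.00290°.
ΔN = Δφ × 111300 = -406.2 m; ΔE = Δλ × 111300 × cos(19.01052°) = +0.00290 × 111300 × 0.945459 = 305.2 m.
Distance = √(ΔE² + ΔN²) = √(305.2² + (-406.2)²) = 508.1 m.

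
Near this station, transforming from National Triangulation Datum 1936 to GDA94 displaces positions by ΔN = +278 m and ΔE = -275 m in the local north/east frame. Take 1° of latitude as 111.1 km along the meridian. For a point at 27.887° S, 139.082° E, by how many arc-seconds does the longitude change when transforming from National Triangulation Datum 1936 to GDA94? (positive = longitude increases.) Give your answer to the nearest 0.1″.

Δλ = -10.1″

At latitude -27.887°, cos φ = 0.883872.
1° of longitude at this latitude = 111.1 × cos φ = 98.20 km, so Δλ = -275.0 / 98198.2 = -0.0028005° = -10.082″.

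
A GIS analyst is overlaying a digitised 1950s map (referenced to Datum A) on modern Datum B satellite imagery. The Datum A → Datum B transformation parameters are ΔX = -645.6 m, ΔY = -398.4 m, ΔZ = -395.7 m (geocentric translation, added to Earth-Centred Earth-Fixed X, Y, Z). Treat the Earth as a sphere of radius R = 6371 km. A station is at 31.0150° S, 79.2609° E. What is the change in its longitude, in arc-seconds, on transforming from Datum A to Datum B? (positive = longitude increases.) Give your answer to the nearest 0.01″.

Δλ = 21.16″

sin φ = -0.515262, cos φ = 0.857032, sin λ = 0.982486, cos λ = 0.186337.
East component: ΔE = −sin λ·ΔX + cos λ·ΔY = −(0.982486)(-645.6) + (0.186337)(-398.4) = 560.06 m.
1° of latitude spans πR/180 = 111195 m; at latitude φ, 1° of longitude spans that × cos φ = 95297.7 m, so Δλ = 560.06 / 95297.7 × 3600 = 21.157″.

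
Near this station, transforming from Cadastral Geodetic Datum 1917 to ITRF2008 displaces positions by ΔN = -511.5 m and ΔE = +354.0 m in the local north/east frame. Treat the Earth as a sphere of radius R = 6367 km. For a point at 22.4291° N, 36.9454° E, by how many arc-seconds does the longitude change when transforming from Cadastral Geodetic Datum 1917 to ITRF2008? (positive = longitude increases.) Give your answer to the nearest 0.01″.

At latitude 22.4291°, cos φ = 0.924352.
One radian of longitude at latitude φ spans R cos φ, so Δλ = ΔE / (R cos φ) = 354.0 / (6367000 × 0.924352) = 6.0149e-05 rad = 12.407″.

Δλ = 12.41″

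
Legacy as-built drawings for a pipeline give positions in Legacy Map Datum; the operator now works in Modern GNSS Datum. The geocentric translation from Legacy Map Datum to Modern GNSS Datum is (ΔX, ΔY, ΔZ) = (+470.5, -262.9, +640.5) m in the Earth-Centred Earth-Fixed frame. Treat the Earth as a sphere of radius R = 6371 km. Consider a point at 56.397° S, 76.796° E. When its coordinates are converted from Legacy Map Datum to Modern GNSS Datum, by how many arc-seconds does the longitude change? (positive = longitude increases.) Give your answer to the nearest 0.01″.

Δλ = -30.31″

sin φ = -0.832892, cos φ = 0.553435, sin λ = 0.973563, cos λ = 0.228419.
East component: ΔE = −sin λ·ΔX + cos λ·ΔY = −(0.973563)(470.5) + (0.228419)(-262.9) = -518.11 m.
1° of latitude spans πR/180 = 111195 m; at latitude φ, 1° of longitude spans that × cos φ = 61539.2 m, so Δλ = -518.11 / 61539.2 × 3600 = -30.309″.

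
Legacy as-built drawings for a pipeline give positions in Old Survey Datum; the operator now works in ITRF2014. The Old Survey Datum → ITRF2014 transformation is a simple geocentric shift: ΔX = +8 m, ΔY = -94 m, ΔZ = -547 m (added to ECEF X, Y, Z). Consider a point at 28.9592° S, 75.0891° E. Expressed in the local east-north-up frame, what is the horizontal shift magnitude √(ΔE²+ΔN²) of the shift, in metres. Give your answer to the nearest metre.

523 m

The local east axis at (φ, λ) is (−sin λ, cos λ, 0), so ΔE = −sin(75.0891°)·8 + cos(75.0891°)·(-94) = -31.92 m.
The local north axis is (−sin φ cos λ, −sin φ sin λ, cos φ), giving ΔN = 0.997 − 43.981 − 478.606 = -521.59 m.
Horizontal magnitude = √(ΔE² + ΔN²) = √((-31.92)² + (-521.59)²) = 522.57 m.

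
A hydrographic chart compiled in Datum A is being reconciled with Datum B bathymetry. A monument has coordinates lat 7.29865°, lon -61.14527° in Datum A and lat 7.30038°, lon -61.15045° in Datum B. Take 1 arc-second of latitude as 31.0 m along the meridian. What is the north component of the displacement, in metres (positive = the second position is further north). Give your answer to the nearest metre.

Δφ = 7.30038° − 7.29865° = +0.00173°; Δλ = -61.15045° − -61.14527° = -0.00518°.
1° of latitude = 3600 × 31.00 = 111600 m.
ΔN = Δφ × 111600 = 193.1 m; ΔE = Δλ × 111600 × cos(7.29865°) = -0.00518 × 111600 × 0.991897 = -573.4 m.

ΔN = 193 m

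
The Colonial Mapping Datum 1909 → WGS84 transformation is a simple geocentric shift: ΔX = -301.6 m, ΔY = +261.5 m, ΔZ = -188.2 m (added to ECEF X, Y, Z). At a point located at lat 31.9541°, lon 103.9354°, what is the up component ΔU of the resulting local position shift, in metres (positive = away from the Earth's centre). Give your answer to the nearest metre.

ΔU = 177 m

At φ = 31.9541°, λ = 103.9354°: sin φ = 0.529240, cos φ = 0.848472, sin λ = 0.970568, cos λ = -0.240828.
ΔU = cos φ cos λ·ΔX + cos φ sin λ·ΔY + sin φ·ΔZ = (0.848472)(-0.240828)(-301.6) + (0.848472)(0.970568)(261.5) + (0.529240)(-188.2) = 177.37 m.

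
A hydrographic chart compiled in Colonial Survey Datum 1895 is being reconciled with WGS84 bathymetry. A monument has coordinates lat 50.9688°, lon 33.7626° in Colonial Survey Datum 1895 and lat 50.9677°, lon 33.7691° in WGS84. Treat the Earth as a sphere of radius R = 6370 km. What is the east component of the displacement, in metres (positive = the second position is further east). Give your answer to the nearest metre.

Δφ = 50.9677° − 50.9688° = -0.0011°; Δλ = 33.7691° − 33.7626° = +0.0065°.
1° along a meridian = πR/180 = 111177 m.
ΔN = Δφ × 111177 = -122.3 m; ΔE = Δλ × 111177 × cos(50.9688°) = +0.0065 × 111177 × 0.629743 = 455.1 m.

ΔE = 455 m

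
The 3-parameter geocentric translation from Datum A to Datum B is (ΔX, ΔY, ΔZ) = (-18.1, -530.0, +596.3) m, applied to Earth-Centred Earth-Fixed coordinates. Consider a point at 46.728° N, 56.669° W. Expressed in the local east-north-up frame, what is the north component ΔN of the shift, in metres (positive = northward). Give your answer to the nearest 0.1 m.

At φ = 46.728°, λ = -56.669°: sin φ = 0.728108, cos φ = 0.685463, sin λ = -0.835510, cos λ = 0.549475.
ΔN = −sin φ cos λ·ΔX − sin φ sin λ·ΔY + cos φ·ΔZ = −(0.728108)(0.549475)(-18.1) − (0.728108)(-0.835510)(-530.0) + (0.685463)(596.3) = 93.56 m.

ΔN = 93.6 m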